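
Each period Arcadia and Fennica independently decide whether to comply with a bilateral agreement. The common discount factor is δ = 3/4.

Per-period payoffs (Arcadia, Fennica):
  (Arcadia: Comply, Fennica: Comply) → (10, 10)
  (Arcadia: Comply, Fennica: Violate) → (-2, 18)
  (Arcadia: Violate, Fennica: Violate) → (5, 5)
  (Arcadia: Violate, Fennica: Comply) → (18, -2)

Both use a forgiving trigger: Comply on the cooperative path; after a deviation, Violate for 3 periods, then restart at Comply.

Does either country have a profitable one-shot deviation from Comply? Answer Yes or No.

No

IC: δ+…+δ^3 ≥ (18−10)/(10−5) = 8/5.
At δ = 3/4: partial sum = 1.7344 ≥ 1.6000. Cooperation sustainable.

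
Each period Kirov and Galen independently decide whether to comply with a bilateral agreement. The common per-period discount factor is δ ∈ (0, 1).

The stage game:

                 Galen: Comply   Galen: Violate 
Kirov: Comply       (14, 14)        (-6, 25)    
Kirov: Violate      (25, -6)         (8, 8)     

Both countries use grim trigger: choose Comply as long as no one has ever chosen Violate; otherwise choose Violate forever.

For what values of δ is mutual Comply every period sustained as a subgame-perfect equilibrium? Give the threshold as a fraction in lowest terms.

Under grim trigger the critical discount factor is (T−C)/(T−P) with T = 25, C = 14, P = 8.
δ* = (25−14)/(25−8) = 11/17.

11/17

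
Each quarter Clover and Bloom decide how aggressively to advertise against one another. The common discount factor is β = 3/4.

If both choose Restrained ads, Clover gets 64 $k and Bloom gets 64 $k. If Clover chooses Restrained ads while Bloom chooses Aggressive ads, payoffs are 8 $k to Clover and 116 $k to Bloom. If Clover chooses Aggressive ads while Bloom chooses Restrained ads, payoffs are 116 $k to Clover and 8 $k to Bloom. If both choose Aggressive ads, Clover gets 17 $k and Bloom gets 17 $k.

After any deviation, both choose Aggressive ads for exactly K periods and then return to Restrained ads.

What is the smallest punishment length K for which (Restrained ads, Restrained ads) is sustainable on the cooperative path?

2

Need Σ_{k=1}^{K} β^k ≥ (116−64)/(64−17) = 1.1064 at β = 3/4.
At K = 1 the sum is 0.7500 < 1.1064; at K = 2 it is 1.3125 ≥ 1.1064.
So the minimum punishment length is K = 2.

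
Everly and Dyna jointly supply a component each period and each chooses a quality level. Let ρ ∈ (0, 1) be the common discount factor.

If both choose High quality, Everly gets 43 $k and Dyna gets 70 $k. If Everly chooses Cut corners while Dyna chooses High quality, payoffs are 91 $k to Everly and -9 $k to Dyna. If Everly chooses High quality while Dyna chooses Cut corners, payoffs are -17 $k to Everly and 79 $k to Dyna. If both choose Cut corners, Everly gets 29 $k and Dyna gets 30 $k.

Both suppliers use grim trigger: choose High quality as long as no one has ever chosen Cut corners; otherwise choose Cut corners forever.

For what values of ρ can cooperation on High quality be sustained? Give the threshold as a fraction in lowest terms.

24/31

For Everly: deviation gain 91−43 = 48, per-period punishment loss 43−29 = 14. IC gives ρ ≥ 48/62 = 24/31.
For Dyna: gain 9, loss 40 per period, so ρ ≥ 9/49.
The tighter constraint is Everly's, so cooperation needs ρ ≥ 24/31.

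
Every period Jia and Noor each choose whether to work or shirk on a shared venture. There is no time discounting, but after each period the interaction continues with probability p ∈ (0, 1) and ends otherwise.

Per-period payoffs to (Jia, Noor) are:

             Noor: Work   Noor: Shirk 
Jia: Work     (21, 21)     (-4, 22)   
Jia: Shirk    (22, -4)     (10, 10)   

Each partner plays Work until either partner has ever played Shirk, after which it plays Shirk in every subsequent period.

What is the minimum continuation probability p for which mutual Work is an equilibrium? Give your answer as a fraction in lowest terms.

1/12

With no time discounting, the continuation probability p plays the role of the discount factor.
Grim-trigger IC: 21/(1−p) ≥ 22 + 10p/(1−p) ⇒ p ≥ (22−21)/(22−10) = 1/12.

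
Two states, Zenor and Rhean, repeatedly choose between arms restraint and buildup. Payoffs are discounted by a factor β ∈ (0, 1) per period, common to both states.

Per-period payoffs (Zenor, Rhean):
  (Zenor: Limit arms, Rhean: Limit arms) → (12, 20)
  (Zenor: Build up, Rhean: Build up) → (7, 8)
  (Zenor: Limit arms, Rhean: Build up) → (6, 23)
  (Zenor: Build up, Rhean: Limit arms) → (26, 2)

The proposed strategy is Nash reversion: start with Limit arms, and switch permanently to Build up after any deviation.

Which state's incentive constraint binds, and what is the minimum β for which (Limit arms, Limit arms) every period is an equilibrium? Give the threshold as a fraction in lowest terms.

Zenor; β ≥ 14/19

Zenor: cooperation gives 12 each period; deviation gives 26 once then 7 forever.
  12/(1−β) ≥ 26 + 7β/(1−β) ⇒ β ≥ 14/19.
Rhean: cooperation gives 20 each period; deviation gives 23 once then 8 forever.
  β ≥ 3/15 = 1/5.
Both must hold, so the binding constraint is Zenor's: β ≥ 14/19.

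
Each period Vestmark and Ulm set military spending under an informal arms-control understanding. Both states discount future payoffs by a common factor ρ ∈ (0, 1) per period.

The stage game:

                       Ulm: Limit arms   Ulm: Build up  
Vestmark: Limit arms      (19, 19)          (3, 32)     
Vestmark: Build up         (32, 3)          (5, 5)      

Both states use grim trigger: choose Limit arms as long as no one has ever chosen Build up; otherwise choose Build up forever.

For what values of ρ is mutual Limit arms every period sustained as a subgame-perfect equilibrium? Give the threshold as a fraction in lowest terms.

One-period gain from deviating is 32 − 19 = 13. The loss is 19 − 5 = 14 in every subsequent period, with present value 14·ρ/(1−ρ).
Deviation is unprofitable when 14·ρ/(1−ρ) ≥ 13, i.e. ρ/(1−ρ) ≥ 13/14.
Equivalently ρ ≥ 13/(13+14) = 13/27.

13/27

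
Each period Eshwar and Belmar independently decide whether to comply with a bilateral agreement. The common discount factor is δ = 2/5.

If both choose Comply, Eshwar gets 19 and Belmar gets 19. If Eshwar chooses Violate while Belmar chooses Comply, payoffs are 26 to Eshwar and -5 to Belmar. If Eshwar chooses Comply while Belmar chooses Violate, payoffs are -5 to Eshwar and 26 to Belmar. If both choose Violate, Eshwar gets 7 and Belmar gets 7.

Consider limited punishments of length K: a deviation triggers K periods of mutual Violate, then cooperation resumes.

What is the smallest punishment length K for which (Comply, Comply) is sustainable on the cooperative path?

No profitable deviation requires (19−7)(δ+…+δ^K) ≥ 26−19, i.e. δ+…+δ^K ≥ 7/12 ≈ 0.5833.
With δ = 2/5, the partial sums are K=1: 0.4000, K=2: 0.5600, K=3: 0.6240.
K = 3 is the first length at which the sum reaches 0.5833.

3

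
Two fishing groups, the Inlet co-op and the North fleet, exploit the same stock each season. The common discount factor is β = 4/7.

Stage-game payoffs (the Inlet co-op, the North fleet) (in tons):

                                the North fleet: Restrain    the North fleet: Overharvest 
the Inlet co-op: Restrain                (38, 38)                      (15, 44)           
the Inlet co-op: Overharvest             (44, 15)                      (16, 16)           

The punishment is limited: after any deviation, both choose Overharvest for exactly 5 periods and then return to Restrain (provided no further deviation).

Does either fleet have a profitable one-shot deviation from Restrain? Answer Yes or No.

No

IC: β+…+β^5 ≥ (44−38)/(38−16) = 3/11.
At β = 4/7: partial sum = 1.2521 ≥ 0.2727. Cooperation sustainable.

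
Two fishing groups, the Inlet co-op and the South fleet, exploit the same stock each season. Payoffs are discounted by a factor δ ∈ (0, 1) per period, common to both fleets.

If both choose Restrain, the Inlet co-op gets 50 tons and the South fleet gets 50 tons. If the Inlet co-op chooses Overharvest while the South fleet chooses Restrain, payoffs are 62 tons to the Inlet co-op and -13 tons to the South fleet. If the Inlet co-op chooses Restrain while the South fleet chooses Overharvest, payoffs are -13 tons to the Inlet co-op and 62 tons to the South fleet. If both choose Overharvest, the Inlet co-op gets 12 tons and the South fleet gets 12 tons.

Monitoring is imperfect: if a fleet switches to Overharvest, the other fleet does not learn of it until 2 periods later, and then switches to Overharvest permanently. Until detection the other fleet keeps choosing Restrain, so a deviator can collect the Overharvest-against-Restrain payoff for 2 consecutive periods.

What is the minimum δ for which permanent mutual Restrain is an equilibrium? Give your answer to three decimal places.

0.490

A deviator earns 62 for 2 periods, then 12 forever; cooperating earns 50 forever. Multiplying the IC by (1−δ):
50 ≥ 62(1−δ^2) + 12δ^2, so 50·δ^2 ≥ 12 and δ^2 ≥ 6/25.
δ ≥ (6/25)^(1/2) ≈ 0.490.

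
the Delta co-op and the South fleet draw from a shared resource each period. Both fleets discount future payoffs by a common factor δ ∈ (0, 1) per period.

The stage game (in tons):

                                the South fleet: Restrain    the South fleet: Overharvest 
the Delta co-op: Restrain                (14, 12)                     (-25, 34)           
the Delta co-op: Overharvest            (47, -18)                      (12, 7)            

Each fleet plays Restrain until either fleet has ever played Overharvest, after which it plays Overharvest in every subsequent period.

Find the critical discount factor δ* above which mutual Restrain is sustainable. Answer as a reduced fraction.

For the Delta co-op: deviation gain 47−14 = 33, per-period punishment loss 14−12 = 2. IC gives δ ≥ 33/35.
For the South fleet: gain 22, loss 5 per period, so δ ≥ 22/27.
The tighter constraint is the Delta co-op's, so cooperation needs δ ≥ 33/35.

33/35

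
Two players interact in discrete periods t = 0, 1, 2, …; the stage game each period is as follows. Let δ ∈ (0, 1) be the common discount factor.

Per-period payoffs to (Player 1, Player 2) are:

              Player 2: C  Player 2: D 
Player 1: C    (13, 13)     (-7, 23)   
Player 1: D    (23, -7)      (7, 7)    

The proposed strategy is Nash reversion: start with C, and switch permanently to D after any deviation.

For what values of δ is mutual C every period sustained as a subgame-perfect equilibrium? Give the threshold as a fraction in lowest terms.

13/(1−δ) ≥ 23 + 7δ/(1−δ)
13 ≥ 23 − 16δ
δ ≥ 10/16 = 5/8.

5/8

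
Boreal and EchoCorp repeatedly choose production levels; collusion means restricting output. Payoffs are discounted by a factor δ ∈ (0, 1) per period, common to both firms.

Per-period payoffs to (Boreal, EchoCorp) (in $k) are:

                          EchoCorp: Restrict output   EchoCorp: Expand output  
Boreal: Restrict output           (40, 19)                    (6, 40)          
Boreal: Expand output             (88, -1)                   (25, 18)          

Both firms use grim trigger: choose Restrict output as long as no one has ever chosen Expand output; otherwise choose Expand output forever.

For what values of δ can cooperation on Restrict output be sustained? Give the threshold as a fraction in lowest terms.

For Boreal: deviation gain 88−40 = 48, per-period punishment loss 40−25 = 15. IC gives δ ≥ 48/63 = 16/21.
For EchoCorp: gain 21, loss 1 per period, so δ ≥ 21/22.
The tighter constraint is EchoCorp's, so cooperation needs δ ≥ 21/22.

21/22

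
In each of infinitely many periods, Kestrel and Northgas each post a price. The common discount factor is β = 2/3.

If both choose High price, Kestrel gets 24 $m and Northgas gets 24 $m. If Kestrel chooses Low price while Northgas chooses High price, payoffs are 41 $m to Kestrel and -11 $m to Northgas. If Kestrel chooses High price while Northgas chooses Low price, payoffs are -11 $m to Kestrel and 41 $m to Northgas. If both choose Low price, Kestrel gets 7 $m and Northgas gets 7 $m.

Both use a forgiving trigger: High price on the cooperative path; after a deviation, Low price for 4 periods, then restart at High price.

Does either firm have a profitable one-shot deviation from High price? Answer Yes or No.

A one-shot deviation gives 41 now, then 7 for 4 periods, then back to 24.
Gain from deviating: (41−24) today; loss: (24−7) in each of the next 4 periods.
No-deviation condition: (24−7)(β+…+β^4) ≥ 41−24, i.e. β+…+β^4 ≥ 1.
At β = 2/3: β+…+β^4 = 1.6049 ≥ 1.0000.
So cooperation is sustainable.

No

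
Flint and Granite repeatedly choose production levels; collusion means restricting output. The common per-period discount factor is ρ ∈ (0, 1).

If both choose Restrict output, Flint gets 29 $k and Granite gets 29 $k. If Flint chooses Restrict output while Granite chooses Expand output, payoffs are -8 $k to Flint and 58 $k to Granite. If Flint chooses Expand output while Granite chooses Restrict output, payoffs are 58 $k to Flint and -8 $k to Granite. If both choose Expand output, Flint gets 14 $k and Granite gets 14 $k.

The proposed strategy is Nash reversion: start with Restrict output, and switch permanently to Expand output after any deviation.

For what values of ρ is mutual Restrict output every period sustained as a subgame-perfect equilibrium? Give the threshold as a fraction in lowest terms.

Under grim trigger the critical discount factor is (T−C)/(T−P) with T = 58, C = 29, P = 14.
ρ* = (58−29)/(58−14) = 29/44.

29/44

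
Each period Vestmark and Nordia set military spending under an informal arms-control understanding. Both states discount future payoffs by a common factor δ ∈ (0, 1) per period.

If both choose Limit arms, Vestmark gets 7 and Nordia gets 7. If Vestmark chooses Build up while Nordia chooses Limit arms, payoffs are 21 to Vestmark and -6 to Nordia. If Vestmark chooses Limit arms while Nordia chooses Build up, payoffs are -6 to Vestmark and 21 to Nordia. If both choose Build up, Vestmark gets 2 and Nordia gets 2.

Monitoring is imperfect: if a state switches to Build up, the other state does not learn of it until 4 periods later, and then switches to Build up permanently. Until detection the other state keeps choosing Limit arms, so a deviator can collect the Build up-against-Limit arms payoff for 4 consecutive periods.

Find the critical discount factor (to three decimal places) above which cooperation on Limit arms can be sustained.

Deviating for the 4 undetected periods gains 21−7 = 14 per period over cooperation, then loses 7−2 = 5 per period forever once punishment starts.
Gain: 14(1 + δ + … + δ^3); loss: 5·δ^4/(1−δ).
No profitable deviation ⇔ 14(1−δ^4) ≤ 5·δ^4, i.e. δ^4 ≥ 14/(14+5) = 14/19.
Hence δ ≥ (14/19)^(1/4) ≈ 0.926.

0.926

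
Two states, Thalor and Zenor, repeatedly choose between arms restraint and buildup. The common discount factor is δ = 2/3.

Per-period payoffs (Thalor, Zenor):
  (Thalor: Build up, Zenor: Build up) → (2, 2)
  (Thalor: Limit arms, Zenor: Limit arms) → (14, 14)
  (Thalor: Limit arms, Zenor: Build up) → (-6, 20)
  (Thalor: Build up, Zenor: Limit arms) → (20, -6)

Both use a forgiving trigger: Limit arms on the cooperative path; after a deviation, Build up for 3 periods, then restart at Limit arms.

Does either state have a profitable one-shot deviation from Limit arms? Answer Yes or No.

No

Comparing payoff streams over the 4 periods until play realigns: cooperate → 14(1+δ+…+δ^3); deviate → 20 + 2(δ+…+δ^3).
Cooperation is sustained iff (14−2)(δ+…+δ^3) ≥ 20−14.
δ+…+δ^3 = 2/3·(1−(2/3)^3)/(1−2/3) = 1.4074, and (20−14)/(14−2) = 0.5000.
1.4074 ≥ 0.5000, so cooperation is sustainable.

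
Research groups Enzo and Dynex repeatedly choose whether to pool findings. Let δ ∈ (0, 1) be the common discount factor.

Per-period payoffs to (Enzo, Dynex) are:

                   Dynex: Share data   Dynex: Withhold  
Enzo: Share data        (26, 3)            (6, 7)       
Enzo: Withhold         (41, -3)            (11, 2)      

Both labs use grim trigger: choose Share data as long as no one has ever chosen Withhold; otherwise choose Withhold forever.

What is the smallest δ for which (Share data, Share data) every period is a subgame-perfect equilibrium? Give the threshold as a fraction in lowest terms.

For Enzo: deviation gain 41−26 = 15, per-period punishment loss 26−11 = 15. IC gives δ ≥ 15/30 = 1/2.
For Dynex: gain 4, loss 1 per period, so δ ≥ 4/5.
The tighter constraint is Dynex's, so cooperation needs δ ≥ 4/5.

4/5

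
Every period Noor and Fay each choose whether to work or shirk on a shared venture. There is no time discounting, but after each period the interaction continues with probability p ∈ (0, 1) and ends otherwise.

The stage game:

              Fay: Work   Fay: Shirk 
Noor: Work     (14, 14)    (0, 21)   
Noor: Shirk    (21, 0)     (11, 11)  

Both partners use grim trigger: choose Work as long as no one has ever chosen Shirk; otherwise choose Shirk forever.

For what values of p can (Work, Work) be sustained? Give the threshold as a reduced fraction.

Expected cooperation value is 14 + p·14 + p²·14 + … = 14/(1−p); deviation gives 21 + p·11/(1−p).
14 ≥ 21(1−p) + 11p ⇒ 10p ≥ 7 ⇒ p ≥ 7/10.

7/10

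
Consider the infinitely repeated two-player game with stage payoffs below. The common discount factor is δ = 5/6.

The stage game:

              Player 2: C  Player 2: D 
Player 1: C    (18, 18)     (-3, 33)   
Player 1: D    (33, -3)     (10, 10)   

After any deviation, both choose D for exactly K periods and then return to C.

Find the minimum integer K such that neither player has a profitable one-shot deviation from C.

3

IC: δ(1−δ^K)/(1−δ) ≥ (33−18)/(18−10) = 15/8.
With δ = 5/6: need 1 − δ^K ≥ 15/8·(1−5/6)/(5/6), i.e. δ^K ≤ 0.6250.
Since (5/6)^2 = 0.6944 and (5/6)^3 = 0.5787, the smallest such K is 3.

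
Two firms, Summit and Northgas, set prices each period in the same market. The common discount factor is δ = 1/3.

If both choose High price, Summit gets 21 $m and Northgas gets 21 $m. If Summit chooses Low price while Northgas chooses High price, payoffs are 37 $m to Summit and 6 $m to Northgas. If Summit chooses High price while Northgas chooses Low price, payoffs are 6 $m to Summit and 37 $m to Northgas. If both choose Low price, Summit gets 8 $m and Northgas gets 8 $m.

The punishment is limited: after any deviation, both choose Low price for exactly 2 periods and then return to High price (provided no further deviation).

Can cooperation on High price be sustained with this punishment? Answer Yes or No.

No

Comparing payoff streams over the 3 periods until play realigns: cooperate → 21(1+δ+…+δ^2); deviate → 37 + 8(δ+…+δ^2).
Cooperation is sustained iff (21−8)(δ+…+δ^2) ≥ 37−21.
δ+…+δ^2 = 1/3·(1−(1/3)^2)/(1−1/3) = 0.4444, and (37−21)/(21−8) = 1.2308.
0.4444 < 1.2308, so cooperation is not sustainable.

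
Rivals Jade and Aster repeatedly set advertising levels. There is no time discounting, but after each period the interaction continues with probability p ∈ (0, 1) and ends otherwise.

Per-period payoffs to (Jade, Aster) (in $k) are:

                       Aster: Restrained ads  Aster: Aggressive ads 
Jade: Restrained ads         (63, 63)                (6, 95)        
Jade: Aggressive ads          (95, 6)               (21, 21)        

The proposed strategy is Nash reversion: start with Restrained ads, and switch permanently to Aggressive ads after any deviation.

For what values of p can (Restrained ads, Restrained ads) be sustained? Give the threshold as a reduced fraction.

16/37

With no time discounting, the continuation probability p plays the role of the discount factor.
Grim-trigger IC: 63/(1−p) ≥ 95 + 21p/(1−p) ⇒ p ≥ (95−63)/(95−21) = 16/37.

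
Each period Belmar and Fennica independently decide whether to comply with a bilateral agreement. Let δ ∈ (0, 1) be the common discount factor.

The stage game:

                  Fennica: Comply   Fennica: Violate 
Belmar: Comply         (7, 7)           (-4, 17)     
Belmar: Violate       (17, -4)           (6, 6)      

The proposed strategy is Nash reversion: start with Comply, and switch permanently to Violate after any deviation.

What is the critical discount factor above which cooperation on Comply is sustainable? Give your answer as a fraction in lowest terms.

7/(1−δ) ≥ 17 + 6δ/(1−δ)
7 ≥ 17 − 11δ
δ ≥ 10/11.

10/11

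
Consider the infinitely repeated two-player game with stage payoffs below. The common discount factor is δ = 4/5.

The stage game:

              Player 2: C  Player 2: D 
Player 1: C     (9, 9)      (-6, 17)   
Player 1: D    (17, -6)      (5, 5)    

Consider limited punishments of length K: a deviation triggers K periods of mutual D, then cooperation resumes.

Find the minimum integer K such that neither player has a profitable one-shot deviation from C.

4

No profitable deviation requires (9−5)(δ+…+δ^K) ≥ 17−9, i.e. δ+…+δ^K ≥ 2 ≈ 2.0000.
With δ = 4/5, the partial sums are K=1: 0.8000, K=2: 1.4400, K=3: 1.9520, K=4: 2.3616.
K = 4 is the first length at which the sum reaches 2.0000.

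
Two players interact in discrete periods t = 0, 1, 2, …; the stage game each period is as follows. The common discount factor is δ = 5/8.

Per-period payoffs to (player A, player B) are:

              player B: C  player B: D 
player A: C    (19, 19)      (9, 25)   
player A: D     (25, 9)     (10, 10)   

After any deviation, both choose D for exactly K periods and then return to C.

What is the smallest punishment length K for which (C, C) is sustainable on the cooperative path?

IC: δ(1−δ^K)/(1−δ) ≥ (25−19)/(19−10) = 2/3.
With δ = 5/8: need 1 − δ^K ≥ 2/3·(1−5/8)/(5/8), i.e. δ^K ≤ 0.6000.
Since (5/8)^1 = 0.6250 and (5/8)^2 = 0.3906, the smallest such K is 2.

2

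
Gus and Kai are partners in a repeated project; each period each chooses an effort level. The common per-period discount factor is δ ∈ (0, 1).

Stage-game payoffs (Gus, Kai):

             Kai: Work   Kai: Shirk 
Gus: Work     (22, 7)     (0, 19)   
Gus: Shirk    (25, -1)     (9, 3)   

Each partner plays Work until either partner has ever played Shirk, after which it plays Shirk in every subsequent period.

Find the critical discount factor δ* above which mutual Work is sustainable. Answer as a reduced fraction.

Gus: cooperation gives 22 each period; deviation gives 25 once then 9 forever.
  22/(1−δ) ≥ 25 + 9δ/(1−δ) ⇒ δ ≥ 3/16.
Kai: cooperation gives 7 each period; deviation gives 19 once then 3 forever.
  δ ≥ 12/16 = 3/4.
Both must hold, so the binding constraint is Kai's: δ ≥ 3/4.

3/4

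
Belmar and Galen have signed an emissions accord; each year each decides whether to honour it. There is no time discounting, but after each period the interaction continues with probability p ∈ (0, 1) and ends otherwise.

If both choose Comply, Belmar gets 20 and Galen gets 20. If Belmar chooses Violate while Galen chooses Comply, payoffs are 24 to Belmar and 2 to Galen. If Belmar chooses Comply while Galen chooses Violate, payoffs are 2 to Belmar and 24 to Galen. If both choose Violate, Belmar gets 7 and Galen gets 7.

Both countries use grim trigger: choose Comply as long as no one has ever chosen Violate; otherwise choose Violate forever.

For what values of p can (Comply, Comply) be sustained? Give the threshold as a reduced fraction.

4/17

Expected cooperation value is 20 + p·20 + p²·20 + … = 20/(1−p); deviation gives 24 + p·7/(1−p).
20 ≥ 24(1−p) + 7p ⇒ 17p ≥ 4 ⇒ p ≥ 4/17.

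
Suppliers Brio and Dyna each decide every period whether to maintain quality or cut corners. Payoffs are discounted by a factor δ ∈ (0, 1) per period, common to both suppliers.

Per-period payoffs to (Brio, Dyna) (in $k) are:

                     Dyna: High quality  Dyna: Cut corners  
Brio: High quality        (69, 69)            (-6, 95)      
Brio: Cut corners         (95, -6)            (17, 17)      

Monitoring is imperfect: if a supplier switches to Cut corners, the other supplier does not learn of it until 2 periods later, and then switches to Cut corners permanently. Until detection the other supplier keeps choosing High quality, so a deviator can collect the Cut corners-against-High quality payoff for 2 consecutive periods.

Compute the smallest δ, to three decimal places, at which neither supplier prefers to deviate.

The best deviation is to choose Cut corners for all 2 undetected periods, earning 95 each, then 17 forever once detected.
Deviation value: 95(1−δ^2)/(1−δ) + 17δ^2/(1−δ); cooperation value: 69/(1−δ).
IC: 69 ≥ 95(1−δ^2) + 17δ^2 = 95 − 78δ^2.
So δ^2 ≥ 26/78 = 1/3, giving δ ≥ (1/3)^(1/2) ≈ 0.577.

0.577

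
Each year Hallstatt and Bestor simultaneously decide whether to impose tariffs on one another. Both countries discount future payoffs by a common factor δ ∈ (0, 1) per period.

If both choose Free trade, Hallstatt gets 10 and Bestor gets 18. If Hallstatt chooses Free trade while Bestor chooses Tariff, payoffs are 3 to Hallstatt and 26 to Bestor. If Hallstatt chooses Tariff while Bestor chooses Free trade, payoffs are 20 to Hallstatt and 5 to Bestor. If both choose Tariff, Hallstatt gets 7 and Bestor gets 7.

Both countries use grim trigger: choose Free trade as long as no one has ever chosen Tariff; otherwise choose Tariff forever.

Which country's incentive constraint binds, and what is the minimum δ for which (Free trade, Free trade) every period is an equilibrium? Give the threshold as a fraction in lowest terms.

Hallstatt; δ ≥ 10/13

Hallstatt's threshold: (20−10)/(20−7) = 10/13.
Bestor's threshold: (26−18)/(26−7) = 8/19.
10/13 > 8/19, so Hallstatt binds and δ* = 10/13.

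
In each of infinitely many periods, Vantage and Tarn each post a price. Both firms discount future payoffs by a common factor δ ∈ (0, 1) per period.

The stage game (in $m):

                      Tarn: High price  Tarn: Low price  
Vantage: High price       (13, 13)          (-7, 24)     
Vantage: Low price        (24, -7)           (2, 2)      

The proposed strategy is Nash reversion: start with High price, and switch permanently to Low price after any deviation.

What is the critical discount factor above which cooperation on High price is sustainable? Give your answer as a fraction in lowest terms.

Cooperation forever yields 13 each period: 13/(1−δ).
Deviating yields 24 once, then 2 forever: 24 + 2δ/(1−δ).
No profitable deviation requires 13/(1−δ) ≥ 24 + 2δ/(1−δ).
Multiplying by (1−δ): 13 ≥ 24(1−δ) + 2δ = 24 − 22δ.
So 22δ ≥ 11, i.e. δ ≥ 11/22 = 1/2.

1/2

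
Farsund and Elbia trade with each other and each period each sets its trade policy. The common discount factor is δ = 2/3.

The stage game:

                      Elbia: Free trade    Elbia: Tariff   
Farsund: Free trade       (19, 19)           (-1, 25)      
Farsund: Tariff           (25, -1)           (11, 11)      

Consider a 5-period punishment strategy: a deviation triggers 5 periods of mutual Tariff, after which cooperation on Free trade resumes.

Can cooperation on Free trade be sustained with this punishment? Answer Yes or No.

IC: δ+…+δ^5 ≥ (25−19)/(19−11) = 3/4.
At δ = 2/3: partial sum = 1.7366 ≥ 0.7500. Cooperation sustainable.

Yes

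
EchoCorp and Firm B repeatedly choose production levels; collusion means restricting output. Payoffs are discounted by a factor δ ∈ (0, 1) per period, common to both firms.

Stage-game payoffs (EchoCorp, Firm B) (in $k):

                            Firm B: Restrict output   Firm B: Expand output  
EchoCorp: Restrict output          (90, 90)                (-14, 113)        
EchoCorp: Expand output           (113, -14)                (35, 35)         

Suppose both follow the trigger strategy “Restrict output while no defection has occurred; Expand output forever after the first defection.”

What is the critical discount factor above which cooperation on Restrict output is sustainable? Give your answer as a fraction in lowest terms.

23/78

Under grim trigger the critical discount factor is (T−C)/(T−P) with T = 113, C = 90, P = 35.
δ* = (113−90)/(113−35) = 23/78.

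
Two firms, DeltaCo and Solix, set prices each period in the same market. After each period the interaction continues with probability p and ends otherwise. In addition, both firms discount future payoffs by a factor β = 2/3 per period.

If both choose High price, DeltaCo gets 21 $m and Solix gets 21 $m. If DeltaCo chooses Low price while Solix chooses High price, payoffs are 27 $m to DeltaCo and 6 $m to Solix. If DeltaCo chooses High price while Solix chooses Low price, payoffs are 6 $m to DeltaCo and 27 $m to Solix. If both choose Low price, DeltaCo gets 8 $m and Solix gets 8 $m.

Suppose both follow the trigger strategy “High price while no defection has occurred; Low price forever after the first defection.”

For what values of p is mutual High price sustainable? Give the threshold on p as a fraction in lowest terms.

Expected continuation weight on next period's payoff is β·p = 2/3·p, which plays the role of the discount factor.
Cooperation requires 2/3·p ≥ (27−21)/(27−8) = 6/19, hence p ≥ 9/19.

9/19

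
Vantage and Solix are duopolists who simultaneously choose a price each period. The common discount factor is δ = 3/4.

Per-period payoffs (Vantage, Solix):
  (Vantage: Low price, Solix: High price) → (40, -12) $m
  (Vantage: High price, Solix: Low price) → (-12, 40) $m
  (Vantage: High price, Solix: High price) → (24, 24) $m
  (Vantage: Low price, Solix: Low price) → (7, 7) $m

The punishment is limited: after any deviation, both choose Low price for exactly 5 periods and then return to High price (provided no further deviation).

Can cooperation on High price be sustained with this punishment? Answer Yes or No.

Yes

Comparing payoff streams over the 6 periods until play realigns: cooperate → 24(1+δ+…+δ^5); deviate → 40 + 7(δ+…+δ^5).
Cooperation is sustained iff (24−7)(δ+…+δ^5) ≥ 40−24.
δ+…+δ^5 = 3/4·(1−(3/4)^5)/(1−3/4) = 2.2881, and (40−24)/(24−7) = 0.9412.
2.2881 ≥ 0.9412, so cooperation is sustainable.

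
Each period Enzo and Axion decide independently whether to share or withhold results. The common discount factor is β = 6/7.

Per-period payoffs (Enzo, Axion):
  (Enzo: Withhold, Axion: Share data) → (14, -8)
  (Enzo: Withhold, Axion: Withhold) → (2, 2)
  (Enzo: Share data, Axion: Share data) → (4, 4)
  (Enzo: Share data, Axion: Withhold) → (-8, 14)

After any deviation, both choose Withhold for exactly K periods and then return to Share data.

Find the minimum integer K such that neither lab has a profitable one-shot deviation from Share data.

12

Need Σ_{k=1}^{K} β^k ≥ (14−4)/(4−2) = 5.0000 at β = 6/7.
At K = 11 the sum is 4.8991 < 5.0000; at K = 12 it is 5.0564 ≥ 5.0000.
So the minimum punishment length is K = 12.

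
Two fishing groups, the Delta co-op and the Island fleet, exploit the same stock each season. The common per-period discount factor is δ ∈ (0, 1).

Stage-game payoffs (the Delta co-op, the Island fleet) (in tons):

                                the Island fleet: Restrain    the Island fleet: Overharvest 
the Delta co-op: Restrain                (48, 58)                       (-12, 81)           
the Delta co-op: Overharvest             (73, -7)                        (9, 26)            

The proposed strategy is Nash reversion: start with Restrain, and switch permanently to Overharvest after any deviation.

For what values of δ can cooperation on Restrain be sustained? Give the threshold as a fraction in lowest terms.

the Delta co-op's threshold: (73−48)/(73−9) = 25/64.
the Island fleet's threshold: (81−58)/(81−26) = 23/55.
25/64 < 23/55, so the Island fleet binds and δ* = 23/55.

23/55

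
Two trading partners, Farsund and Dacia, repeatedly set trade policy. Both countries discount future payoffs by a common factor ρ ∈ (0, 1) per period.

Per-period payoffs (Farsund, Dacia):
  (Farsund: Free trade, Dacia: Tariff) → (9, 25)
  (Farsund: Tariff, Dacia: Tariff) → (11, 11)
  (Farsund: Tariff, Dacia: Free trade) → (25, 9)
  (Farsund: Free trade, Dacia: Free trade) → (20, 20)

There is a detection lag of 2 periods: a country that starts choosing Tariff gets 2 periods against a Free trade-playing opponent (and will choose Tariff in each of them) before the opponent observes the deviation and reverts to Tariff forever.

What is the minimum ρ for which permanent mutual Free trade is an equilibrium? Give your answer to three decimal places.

0.598

The best deviation is to choose Tariff for all 2 undetected periods, earning 25 each, then 11 forever once detected.
Deviation value: 25(1−ρ^2)/(1−ρ) + 11ρ^2/(1−ρ); cooperation value: 20/(1−ρ).
IC: 20 ≥ 25(1−ρ^2) + 11ρ^2 = 25 − 14ρ^2.
So ρ^2 ≥ 5/14, giving ρ ≥ (5/14)^(1/2) ≈ 0.598.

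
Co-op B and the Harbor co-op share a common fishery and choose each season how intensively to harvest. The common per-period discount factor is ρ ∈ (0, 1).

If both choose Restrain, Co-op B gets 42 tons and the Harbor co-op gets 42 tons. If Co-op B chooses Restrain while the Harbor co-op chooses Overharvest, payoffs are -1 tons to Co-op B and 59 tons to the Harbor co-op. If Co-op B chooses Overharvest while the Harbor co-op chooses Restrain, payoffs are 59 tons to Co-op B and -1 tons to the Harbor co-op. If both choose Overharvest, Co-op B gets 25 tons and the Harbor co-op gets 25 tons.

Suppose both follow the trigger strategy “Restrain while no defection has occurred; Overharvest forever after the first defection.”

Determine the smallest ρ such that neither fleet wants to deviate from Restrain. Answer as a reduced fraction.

1/2

Under grim trigger the critical discount factor is (T−C)/(T−P) with T = 59, C = 42, P = 25.
ρ* = (59−42)/(59−25) = 17/34 = 1/2.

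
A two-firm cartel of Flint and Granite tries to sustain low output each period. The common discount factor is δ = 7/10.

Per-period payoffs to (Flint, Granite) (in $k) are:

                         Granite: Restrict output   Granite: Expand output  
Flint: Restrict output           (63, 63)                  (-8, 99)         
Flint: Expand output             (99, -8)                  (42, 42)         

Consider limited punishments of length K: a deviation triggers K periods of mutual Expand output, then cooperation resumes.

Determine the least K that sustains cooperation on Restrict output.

Need Σ_{k=1}^{K} δ^k ≥ (99−63)/(63−42) = 1.7143 at δ = 7/10.
At K = 3 the sum is 1.5330 < 1.7143; at K = 4 it is 1.7731 ≥ 1.7143.
So the minimum punishment length is K = 4.

4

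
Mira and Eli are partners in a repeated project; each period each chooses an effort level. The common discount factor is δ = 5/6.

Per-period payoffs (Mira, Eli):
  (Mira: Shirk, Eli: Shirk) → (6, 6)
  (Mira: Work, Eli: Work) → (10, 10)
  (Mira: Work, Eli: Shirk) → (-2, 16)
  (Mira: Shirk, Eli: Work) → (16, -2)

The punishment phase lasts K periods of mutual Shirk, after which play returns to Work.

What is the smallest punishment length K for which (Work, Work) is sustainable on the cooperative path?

2

IC: δ(1−δ^K)/(1−δ) ≥ (16−10)/(10−6) = 3/2.
With δ = 5/6: need 1 − δ^K ≥ 3/2·(1−5/6)/(5/6), i.e. δ^K ≤ 0.7000.
Since (5/6)^1 = 0.8333 and (5/6)^2 = 0.6944, the smallest such K is 2.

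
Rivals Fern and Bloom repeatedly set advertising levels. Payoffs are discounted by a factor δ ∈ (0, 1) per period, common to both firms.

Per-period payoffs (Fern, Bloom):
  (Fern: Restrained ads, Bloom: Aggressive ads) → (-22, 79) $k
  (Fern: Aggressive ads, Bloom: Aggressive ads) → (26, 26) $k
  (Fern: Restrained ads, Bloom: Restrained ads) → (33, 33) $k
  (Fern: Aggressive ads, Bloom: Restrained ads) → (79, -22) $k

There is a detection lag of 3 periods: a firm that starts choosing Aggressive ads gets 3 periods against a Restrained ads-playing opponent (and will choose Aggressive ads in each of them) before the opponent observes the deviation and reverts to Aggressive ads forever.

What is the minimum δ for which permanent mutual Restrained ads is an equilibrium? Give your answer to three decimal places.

Deviating for the 3 undetected periods gains 79−33 = 46 per period over cooperation, then loses 33−26 = 7 per period forever once punishment starts.
Gain: 46(1 + δ + … + δ^2); loss: 7·δ^3/(1−δ).
No profitable deviation ⇔ 46(1−δ^3) ≤ 7·δ^3, i.e. δ^3 ≥ 46/(46+7) = 46/53.
Hence δ ≥ (46/53)^(1/3) ≈ 0.954.

0.954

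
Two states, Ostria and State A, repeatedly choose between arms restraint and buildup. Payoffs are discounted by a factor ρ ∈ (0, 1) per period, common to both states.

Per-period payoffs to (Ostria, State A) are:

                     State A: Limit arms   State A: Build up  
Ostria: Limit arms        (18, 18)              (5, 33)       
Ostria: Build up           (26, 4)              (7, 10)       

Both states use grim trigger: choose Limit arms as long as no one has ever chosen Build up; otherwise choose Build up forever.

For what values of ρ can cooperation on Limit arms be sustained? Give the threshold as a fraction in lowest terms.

For Ostria: deviation gain 26−18 = 8, per-period punishment loss 18−7 = 11. IC gives ρ ≥ 8/19.
For State A: gain 15, loss 8 per period, so ρ ≥ 15/23.
The tighter constraint is State A's, so cooperation needs ρ ≥ 15/23.

15/23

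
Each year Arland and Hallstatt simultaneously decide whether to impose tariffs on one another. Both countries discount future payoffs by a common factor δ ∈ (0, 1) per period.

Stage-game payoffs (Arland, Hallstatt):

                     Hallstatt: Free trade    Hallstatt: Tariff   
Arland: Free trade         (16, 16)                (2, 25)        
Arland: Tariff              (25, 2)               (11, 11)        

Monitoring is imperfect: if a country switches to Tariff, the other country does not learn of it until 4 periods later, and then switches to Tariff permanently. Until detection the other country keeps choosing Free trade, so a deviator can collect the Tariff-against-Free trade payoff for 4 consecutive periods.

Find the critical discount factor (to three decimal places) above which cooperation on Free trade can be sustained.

A deviator earns 25 for 4 periods, then 11 forever; cooperating earns 16 forever. Multiplying the IC by (1−δ):
16 ≥ 25(1−δ^4) + 11δ^4, so 14·δ^4 ≥ 9 and δ^4 ≥ 9/14.
δ ≥ (9/14)^(1/4) ≈ 0.895.

0.895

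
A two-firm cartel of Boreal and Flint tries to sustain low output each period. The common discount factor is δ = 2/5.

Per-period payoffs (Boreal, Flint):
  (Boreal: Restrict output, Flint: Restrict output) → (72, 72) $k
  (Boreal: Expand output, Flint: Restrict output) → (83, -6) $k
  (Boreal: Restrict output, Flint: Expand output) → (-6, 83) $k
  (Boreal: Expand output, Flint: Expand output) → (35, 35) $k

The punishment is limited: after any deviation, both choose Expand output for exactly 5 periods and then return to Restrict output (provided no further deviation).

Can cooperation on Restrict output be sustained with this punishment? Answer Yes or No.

A one-shot deviation gives 83 now, then 35 for 5 periods, then back to 72.
Gain from deviating: (83−72) today; loss: (72−35) in each of the next 5 periods.
No-deviation condition: (72−35)(δ+…+δ^5) ≥ 83−72, i.e. δ+…+δ^5 ≥ 11/37.
At δ = 2/5: δ+…+δ^5 = 0.6598 ≥ 0.2973.
So cooperation is sustainable.

Yes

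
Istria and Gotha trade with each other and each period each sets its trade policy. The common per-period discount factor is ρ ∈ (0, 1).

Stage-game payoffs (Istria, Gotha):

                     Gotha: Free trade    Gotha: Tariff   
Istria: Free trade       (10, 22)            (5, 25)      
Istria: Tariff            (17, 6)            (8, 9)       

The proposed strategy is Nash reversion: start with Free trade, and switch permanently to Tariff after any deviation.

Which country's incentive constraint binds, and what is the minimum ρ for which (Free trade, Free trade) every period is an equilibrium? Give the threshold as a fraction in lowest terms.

Istria; ρ ≥ 7/9

Istria: cooperation gives 10 each period; deviation gives 17 once then 8 forever.
  10/(1−ρ) ≥ 17 + 8ρ/(1−ρ) ⇒ ρ ≥ 7/9.
Gotha: cooperation gives 22 each period; deviation gives 25 once then 9 forever.
  ρ ≥ 3/16.
Both must hold, so the binding constraint is Istria's: ρ ≥ 7/9.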